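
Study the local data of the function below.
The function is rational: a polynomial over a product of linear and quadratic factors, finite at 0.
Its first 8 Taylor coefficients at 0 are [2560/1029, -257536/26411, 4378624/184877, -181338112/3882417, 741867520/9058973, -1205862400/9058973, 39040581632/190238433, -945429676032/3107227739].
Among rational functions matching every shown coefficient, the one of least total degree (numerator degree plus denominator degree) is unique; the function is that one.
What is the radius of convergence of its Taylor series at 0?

The radius of convergence is 7/8.

No rational of total degree below 4 reproduces all 8 coefficients; solving the [1/3] Pade equations on them gives f(d) = (5/3 - 9*d/11)/(d + 7/8)**3, whose expansion matches every shown term.
Denominator factor (d + 7/8)^3: pole of order 3 at -7/8, modulus 7/8.
The radius of convergence is the smallest modulus among the singular points: 7/8.


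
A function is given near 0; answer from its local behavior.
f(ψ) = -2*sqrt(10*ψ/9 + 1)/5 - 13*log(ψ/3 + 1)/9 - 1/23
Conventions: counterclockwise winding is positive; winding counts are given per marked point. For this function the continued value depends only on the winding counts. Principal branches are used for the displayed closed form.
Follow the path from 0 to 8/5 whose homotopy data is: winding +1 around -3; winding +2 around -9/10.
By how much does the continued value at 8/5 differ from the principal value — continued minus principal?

The rational part is single-valued and drops out of the difference; each branch term changes only by its own monodromy.
(-2/5)*sqrt(1 - ψ/(-9/10)): winding +2 is even, the square root returns to the same sheet, contribution 0.
(-13/9)*log(1 - ψ/(-3)): each positive loop around -3 adds 2*pi*i to the log, so winding +1 contributes (-13/9)*(1)*2*pi*i = -(26/9)*pi*i.
Summing the contributions at ψ = 8/5 gives -(26/9)*pi*i.

Continued minus principal equals -(26/9)*pi*i.


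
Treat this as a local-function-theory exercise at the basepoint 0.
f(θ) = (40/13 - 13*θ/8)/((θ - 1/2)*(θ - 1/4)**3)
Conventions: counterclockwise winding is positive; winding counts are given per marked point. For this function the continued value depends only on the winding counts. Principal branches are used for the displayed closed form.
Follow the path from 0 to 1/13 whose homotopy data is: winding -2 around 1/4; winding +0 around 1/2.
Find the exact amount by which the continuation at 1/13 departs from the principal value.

Continued minus principal equals 0.

The function is rational, hence single-valued: continuing it around any pole returns the same value, so the difference is 0.


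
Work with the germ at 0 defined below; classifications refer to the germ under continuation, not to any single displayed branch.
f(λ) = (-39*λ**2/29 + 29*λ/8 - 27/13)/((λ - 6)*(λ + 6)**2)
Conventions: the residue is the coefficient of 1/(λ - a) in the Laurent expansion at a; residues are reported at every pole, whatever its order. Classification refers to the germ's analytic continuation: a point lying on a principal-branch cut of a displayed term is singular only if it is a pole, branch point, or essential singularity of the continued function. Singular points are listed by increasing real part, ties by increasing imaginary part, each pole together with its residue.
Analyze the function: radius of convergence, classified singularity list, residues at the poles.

Denominator factor (λ - 6): pole of order 1 at 6, modulus 6.
Denominator factor (λ + 6)^2: pole of order 2 at -6, modulus 6.
The radius of convergence is the smallest modulus among the singular points: 6.
At the order-2 pole -6 set g(λ) = (λ - (-6))^2*f(λ) = (-39*λ**2/29 + 29*λ/8 - 27/13)/(λ - 6).
Order-2 pole: residue = g'(a); g'(-6) = -82897/72384, so the residue is -82897/72384.
At the order-1 pole 6 set g(λ) = (λ - (6))*f(λ) = (-39*λ**2/29 + 29*λ/8 - 27/13)/(λ + 6)**2.
Simple pole: residue = g(a) at a = 6, which is -14447/72384.
List the singular points by increasing real part (a conjugate pair: the negative imaginary part first).

Radius of convergence at 0: 6.
At -6: a pole of order 2; residue -82897/72384.
At 6: a pole of order 1; residue -14447/72384.


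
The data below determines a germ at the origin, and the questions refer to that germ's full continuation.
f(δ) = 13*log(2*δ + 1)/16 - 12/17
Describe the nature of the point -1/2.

The term (13/16)*log(1 - δ/(-1/2)) has argument 1 - -1/2/(-1/2) = 0 at -1/2: a logarithmic (infinitely-sheeted) branch point; the remaining terms are analytic or single-valued there.

The point is a logarithmic branch point.


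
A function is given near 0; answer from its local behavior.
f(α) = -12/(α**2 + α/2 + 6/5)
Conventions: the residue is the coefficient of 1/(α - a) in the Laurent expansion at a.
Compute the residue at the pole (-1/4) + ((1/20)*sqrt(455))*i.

The factor α**2 + α/2 + 6/5 splits as (α - a)(α - a') with a = (-1/4) + ((1/20)*sqrt(455))*i, a' = (-1/4) - ((1/20)*sqrt(455))*i. At the order-1 pole a set g(α) = (α - a)*f(α) = [-12] / (α - a').
Simple pole: residue = g(a) at a = (-1/4) + ((1/20)*sqrt(455))*i, which is ((24/91)*sqrt(455))*i.

The residue is ((24/91)*sqrt(455))*i.


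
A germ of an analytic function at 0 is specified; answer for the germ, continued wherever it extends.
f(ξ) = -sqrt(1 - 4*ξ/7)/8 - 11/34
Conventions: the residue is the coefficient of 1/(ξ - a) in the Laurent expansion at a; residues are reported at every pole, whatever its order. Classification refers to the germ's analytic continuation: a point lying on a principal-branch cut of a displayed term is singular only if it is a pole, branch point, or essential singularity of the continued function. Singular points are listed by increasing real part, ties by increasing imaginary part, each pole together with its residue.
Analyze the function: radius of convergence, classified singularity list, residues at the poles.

Branch term (-1/8)*sqrt(1 - ξ/(7/4)): its argument vanishes at ξ = 7/4, a square-root branch point, modulus 7/4.
The radius of convergence is the smallest modulus among the singular points: 7/4.

Radius of convergence at 0: 7/4.
At 7/4: an algebraic (square-root) branch point.


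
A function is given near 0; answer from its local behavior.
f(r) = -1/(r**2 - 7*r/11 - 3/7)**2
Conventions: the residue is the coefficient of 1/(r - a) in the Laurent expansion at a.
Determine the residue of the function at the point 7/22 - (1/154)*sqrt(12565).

The residue is -(18634/3222025)*sqrt(12565).

The factor r**2 - 7*r/11 - 3/7 splits as (r - a)(r - a') with a = 7/22 - (1/154)*sqrt(12565), a' = 7/22 + (1/154)*sqrt(12565). At the order-2 pole a set g(r) = (r - a)^2*f(r) = [-1] / (r - a')^2.
Order-2 pole: residue = g'(a); g'(7/22 - (1/154)*sqrt(12565)) = -(18634/3222025)*sqrt(12565), so the residue is -(18634/3222025)*sqrt(12565).


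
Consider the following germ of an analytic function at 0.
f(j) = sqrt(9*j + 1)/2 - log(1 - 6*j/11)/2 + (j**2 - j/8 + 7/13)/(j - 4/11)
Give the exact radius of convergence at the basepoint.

The radius of convergence is 1/9.

Denominator factor (j - 4/11): pole of order 1 at 4/11, modulus 4/11.
Branch term (-1/2)*log(1 - j/(11/6)): its argument vanishes at j = 11/6, a logarithmic branch point, modulus 11/6.
Branch term (1/2)*sqrt(1 - j/(-1/9)): its argument vanishes at j = -1/9, a square-root branch point, modulus 1/9.
The radius of convergence is the smallest modulus among the singular points: 1/9.


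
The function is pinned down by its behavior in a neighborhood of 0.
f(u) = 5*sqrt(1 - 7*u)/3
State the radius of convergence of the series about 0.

The radius of convergence is 1/7.

Branch term (5/3)*sqrt(1 - u/(1/7)): its argument vanishes at u = 1/7, a square-root branch point, modulus 1/7.
The radius of convergence is the smallest modulus among the singular points: 1/7.


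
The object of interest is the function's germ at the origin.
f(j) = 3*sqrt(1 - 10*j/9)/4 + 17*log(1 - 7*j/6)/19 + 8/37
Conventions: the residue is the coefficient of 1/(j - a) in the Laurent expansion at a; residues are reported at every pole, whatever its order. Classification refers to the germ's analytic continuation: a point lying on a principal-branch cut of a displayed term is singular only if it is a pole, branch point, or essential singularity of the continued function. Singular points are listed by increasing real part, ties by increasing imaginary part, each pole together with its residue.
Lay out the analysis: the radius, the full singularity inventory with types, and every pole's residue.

Radius of convergence at 0: 6/7.
At 6/7: a logarithmic branch point.
At 9/10: an algebraic (square-root) branch point.

Branch term (17/19)*log(1 - j/(6/7)): its argument vanishes at j = 6/7, a logarithmic branch point, modulus 6/7.
Branch term (3/4)*sqrt(1 - j/(9/10)): its argument vanishes at j = 9/10, a square-root branch point, modulus 9/10.
The radius of convergence is the smallest modulus among the singular points: 6/7.
List the singular points by increasing real part (a conjugate pair: the negative imaginary part first).


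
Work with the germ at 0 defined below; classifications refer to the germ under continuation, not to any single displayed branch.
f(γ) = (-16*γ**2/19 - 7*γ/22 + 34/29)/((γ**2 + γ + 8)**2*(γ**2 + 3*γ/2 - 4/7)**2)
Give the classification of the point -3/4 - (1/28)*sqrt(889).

The point is a pole of order 2.

The denominator factor γ**2 + 3*γ/2 - 4/7 vanishes at -3/4 - (1/28)*sqrt(889) and appears to the power 2; the numerator there equals -313/17864 - (395/11704)*sqrt(889), nonzero, and no other factor vanishes.
Hence a pole whose order is the multiplicity, 2.


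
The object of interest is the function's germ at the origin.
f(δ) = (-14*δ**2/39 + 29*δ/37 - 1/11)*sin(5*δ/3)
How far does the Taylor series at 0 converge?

The radius of convergence is infinite.

The factor sin(5*δ/3) is entire and contributes no finite singular point.
The polynomial part has no poles.
No finite singular points: the Taylor series at 0 converges everywhere.


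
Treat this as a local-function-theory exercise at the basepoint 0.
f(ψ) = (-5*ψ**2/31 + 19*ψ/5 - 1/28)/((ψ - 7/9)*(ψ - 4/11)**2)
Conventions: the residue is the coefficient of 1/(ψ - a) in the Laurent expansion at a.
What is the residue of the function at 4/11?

At the order-2 pole 4/11 set g(ψ) = (ψ - (4/11))^2*f(ψ) = (-5*ψ**2/31 + 19*ψ/5 - 1/28)/(ψ - 7/9).
Order-2 pole: residue = g'(a); g'(4/11) = -121225761/7295540, so the residue is -121225761/7295540.

The residue is -121225761/7295540.


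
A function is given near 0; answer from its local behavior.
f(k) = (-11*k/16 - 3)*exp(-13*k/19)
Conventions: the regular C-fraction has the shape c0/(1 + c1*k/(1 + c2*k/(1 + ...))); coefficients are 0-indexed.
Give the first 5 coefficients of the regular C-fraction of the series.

Taylor coefficients (expand at 0): a_0 = -3, a_1 = 415/304, a_2 = -1339/5776, a_3 = -169/219488, a_4 = 116441/12510816.
c0 = a_0 = -3. Peel one level at a time: if S = 1 + c*k/S' with S'(0) = 1, then c is the k-coefficient of S and S' = c*k/(S - 1).
S_1 = c0/f = 1 + (415/912)*k + (107953/831744)*k^2 + ...; c1 = 415/912.
S_2 = c1*k/(S_1 - 1) = 1 + (-107953/378480)*k + (3655977/124346450)*k^2 + ...; c2 = -107953/378480.
S_3 = c2*k/(S_2 - 1) = 1 + (87743448/851209405)*k + (19197544184/4207039925449)*k^2 + ...; c3 = 87743448/851209405.
S_4 = c3*k/(S_3 - 1) = 1 + (-5892737305/133114793193)*k + ...; c4 = -5892737305/133114793193.

The regular C-fraction coefficients are [-3, 415/912, -107953/378480, 87743448/851209405, -5892737305/133114793193].


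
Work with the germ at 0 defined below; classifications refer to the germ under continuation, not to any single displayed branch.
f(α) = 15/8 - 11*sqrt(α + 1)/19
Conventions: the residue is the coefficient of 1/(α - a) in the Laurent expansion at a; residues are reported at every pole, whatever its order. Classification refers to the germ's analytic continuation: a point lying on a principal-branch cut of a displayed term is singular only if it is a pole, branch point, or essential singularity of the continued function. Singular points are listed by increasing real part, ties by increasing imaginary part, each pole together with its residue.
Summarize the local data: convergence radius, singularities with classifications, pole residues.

Branch term (-11/19)*sqrt(1 - α/(-1)): its argument vanishes at α = -1, a square-root branch point, modulus 1.
The radius of convergence is the smallest modulus among the singular points: 1.

Radius of convergence at 0: 1.
At -1: an algebraic (square-root) branch point.


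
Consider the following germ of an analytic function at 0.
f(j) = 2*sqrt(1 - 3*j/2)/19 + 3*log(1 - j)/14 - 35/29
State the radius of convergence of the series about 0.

The radius of convergence is 2/3.

Branch term (2/19)*sqrt(1 - j/(2/3)): its argument vanishes at j = 2/3, a square-root branch point, modulus 2/3.
Branch term (3/14)*log(1 - j/(1)): its argument vanishes at j = 1, a logarithmic branch point, modulus 1.
The radius of convergence is the smallest modulus among the singular points: 2/3.


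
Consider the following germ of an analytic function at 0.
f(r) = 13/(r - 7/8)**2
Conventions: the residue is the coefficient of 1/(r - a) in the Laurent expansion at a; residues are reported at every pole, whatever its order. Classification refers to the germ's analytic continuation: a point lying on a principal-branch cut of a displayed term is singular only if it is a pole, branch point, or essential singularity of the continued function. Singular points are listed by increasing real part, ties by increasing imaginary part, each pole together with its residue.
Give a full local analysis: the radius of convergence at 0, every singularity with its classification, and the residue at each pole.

Radius of convergence at 0: 7/8.
At 7/8: a pole of order 2; residue 0.

Denominator factor (r - 7/8)^2: pole of order 2 at 7/8, modulus 7/8.
The radius of convergence is the smallest modulus among the singular points: 7/8.
At the order-2 pole 7/8 set g(r) = (r - (7/8))^2*f(r) = 13.
Order-2 pole: residue = g'(a); g'(7/8) = 0, so the residue is 0.


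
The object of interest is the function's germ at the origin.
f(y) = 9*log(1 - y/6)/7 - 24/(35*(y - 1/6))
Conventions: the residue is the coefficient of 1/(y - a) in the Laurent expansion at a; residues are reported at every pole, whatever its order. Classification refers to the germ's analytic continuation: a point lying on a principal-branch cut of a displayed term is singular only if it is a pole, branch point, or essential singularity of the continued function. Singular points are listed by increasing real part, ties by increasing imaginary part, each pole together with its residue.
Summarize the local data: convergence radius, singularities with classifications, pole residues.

Denominator factor (y - 1/6): pole of order 1 at 1/6, modulus 1/6.
Branch term (9/7)*log(1 - y/(6)): its argument vanishes at y = 6, a logarithmic branch point, modulus 6.
The radius of convergence is the smallest modulus among the singular points: 1/6.
The branch term is analytic at 1/6 and contributes nothing to the residue; only the rational part matters.
At the order-1 pole 1/6 set g(y) = (y - (1/6))*(rational part) = -24/35.
Simple pole: residue = g(a) at a = 1/6, which is -24/35.
List the singular points by increasing real part (a conjugate pair: the negative imaginary part first).

Radius of convergence at 0: 1/6.
At 1/6: a pole of order 1; residue -24/35.
At 6: a logarithmic branch point.


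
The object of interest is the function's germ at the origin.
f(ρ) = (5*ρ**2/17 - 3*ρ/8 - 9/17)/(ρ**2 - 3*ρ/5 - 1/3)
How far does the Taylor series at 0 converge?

Denominator factor (ρ**2 - 3*ρ/5 - 1/3): discriminant 127/75, real irrational roots 3/10 + (1/30)*sqrt(381) and 3/10 - (1/30)*sqrt(381); poles of order 1, moduli 3/10 + (1/30)*sqrt(381) and -3/10 + (1/30)*sqrt(381).
The radius of convergence is the smallest modulus among the singular points: -3/10 + (1/30)*sqrt(381).

The radius of convergence is -3/10 + (1/30)*sqrt(381).


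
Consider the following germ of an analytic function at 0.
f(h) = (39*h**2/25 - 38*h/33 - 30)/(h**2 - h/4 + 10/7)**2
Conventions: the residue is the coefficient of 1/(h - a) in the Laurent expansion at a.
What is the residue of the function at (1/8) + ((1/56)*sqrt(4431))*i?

The factor h**2 - h/4 + 10/7 splits as (h - a)(h - a') with a = (1/8) + ((1/56)*sqrt(4431))*i, a' = (1/8) - ((1/56)*sqrt(4431))*i. At the order-2 pole a set g(h) = (h - a)^2*f(h) = [39*h**2/25 - 38*h/33 - 30] / (h - a')^2.
Order-2 pole: residue = g'(a); g'((1/8) + ((1/56)*sqrt(4431))*i) = ((4127008/66113685)*sqrt(4431))*i, so the residue is ((4127008/66113685)*sqrt(4431))*i.

The residue is ((4127008/66113685)*sqrt(4431))*i.


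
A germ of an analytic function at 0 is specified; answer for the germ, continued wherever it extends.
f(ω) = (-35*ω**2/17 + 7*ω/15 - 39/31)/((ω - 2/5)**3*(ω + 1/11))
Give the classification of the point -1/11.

The denominator factor ω + 1/11 vanishes at -1/11 and appears to the power 1; the numerator there equals -1260199/956505, nonzero, and no other factor vanishes.
Hence a pole whose order is the multiplicity, 1.

The point is a pole of order 1.


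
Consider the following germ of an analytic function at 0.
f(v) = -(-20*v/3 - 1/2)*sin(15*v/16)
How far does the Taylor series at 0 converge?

The radius of convergence is infinite.

The factor -sin(15*v/16) is entire and contributes no finite singular point.
The polynomial part has no poles.
No finite singular points: the Taylor series at 0 converges everywhere.


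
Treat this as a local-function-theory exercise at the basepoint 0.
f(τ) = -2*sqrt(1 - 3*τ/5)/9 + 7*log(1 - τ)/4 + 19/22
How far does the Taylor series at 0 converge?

Branch term (-2/9)*sqrt(1 - τ/(5/3)): its argument vanishes at τ = 5/3, a square-root branch point, modulus 5/3.
Branch term (7/4)*log(1 - τ/(1)): its argument vanishes at τ = 1, a logarithmic branch point, modulus 1.
The radius of convergence is the smallest modulus among the singular points: 1.

The radius of convergence is 1.


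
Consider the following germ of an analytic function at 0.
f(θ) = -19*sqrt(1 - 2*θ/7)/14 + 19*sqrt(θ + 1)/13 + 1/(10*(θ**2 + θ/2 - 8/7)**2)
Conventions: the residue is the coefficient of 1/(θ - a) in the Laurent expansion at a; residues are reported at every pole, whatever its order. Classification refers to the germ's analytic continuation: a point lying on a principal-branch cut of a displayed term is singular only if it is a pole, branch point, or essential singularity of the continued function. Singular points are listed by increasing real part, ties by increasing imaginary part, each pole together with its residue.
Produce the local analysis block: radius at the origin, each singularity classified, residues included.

Denominator factor (θ**2 + θ/2 - 8/7)^2: discriminant 135/28, real irrational roots -1/4 + (3/28)*sqrt(105) and -1/4 - (3/28)*sqrt(105); poles of order 2, moduli -1/4 + (3/28)*sqrt(105) and 1/4 + (3/28)*sqrt(105).
Branch term (-19/14)*sqrt(1 - θ/(7/2)): its argument vanishes at θ = 7/2, a square-root branch point, modulus 7/2.
Branch term (19/13)*sqrt(1 - θ/(-1)): its argument vanishes at θ = -1, a square-root branch point, modulus 1.
The radius of convergence is the smallest modulus among the singular points: -1/4 + (3/28)*sqrt(105).
The branch terms are analytic at -1/4 - (3/28)*sqrt(105) and contribute nothing to the residue; only the rational part matters.
The factor θ**2 + θ/2 - 8/7 splits as (θ - a)(θ - a') with a = -1/4 - (3/28)*sqrt(105), a' = -1/4 + (3/28)*sqrt(105). At the order-2 pole a set g(θ) = (θ - a)^2*(rational part) = [1/10] / (θ - a')^2.
Order-2 pole: residue = g'(a); g'(-1/4 - (3/28)*sqrt(105)) = (56/30375)*sqrt(105), so the residue is (56/30375)*sqrt(105).
The branch terms are analytic at -1/4 + (3/28)*sqrt(105) and contribute nothing to the residue; only the rational part matters.
The factor θ**2 + θ/2 - 8/7 splits as (θ - a)(θ - a') with a = -1/4 + (3/28)*sqrt(105), a' = -1/4 - (3/28)*sqrt(105). At the order-2 pole a set g(θ) = (θ - a)^2*(rational part) = [1/10] / (θ - a')^2.
Order-2 pole: residue = g'(a); g'(-1/4 + (3/28)*sqrt(105)) = -(56/30375)*sqrt(105), so the residue is -(56/30375)*sqrt(105).
List the singular points by increasing real part (a conjugate pair: the negative imaginary part first).

Radius of convergence at 0: -1/4 + (3/28)*sqrt(105).
At -1/4 - (3/28)*sqrt(105): a pole of order 2; residue (56/30375)*sqrt(105).
At -1: an algebraic (square-root) branch point.
At -1/4 + (3/28)*sqrt(105): a pole of order 2; residue -(56/30375)*sqrt(105).
At 7/2: an algebraic (square-root) branch point.


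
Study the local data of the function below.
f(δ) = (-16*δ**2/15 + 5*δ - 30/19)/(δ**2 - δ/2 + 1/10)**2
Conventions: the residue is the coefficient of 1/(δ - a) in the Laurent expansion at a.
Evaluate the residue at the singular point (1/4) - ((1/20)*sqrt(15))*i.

The factor δ**2 - δ/2 + 1/10 splits as (δ - a)(δ - a') with a = (1/4) - ((1/20)*sqrt(15))*i, a' = (1/4) + ((1/20)*sqrt(15))*i. At the order-2 pole a set g(δ) = (δ - a)^2*f(δ) = [-16*δ**2/15 + 5*δ - 30/19] / (δ - a')^2.
Order-2 pole: residue = g'(a); g'((1/4) - ((1/20)*sqrt(15))*i) = -((9932/2565)*sqrt(15))*i, so the residue is -((9932/2565)*sqrt(15))*i.

The residue is -((9932/2565)*sqrt(15))*i.


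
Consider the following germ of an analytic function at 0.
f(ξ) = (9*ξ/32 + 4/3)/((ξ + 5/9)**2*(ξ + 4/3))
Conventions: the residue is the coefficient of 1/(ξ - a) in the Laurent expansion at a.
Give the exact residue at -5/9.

The residue is -621/392.

At the order-2 pole -5/9 set g(ξ) = (ξ - (-5/9))^2*f(ξ) = (9*ξ/32 + 4/3)/(ξ + 4/3).
Order-2 pole: residue = g'(a); g'(-5/9) = -621/392, so the residue is -621/392.


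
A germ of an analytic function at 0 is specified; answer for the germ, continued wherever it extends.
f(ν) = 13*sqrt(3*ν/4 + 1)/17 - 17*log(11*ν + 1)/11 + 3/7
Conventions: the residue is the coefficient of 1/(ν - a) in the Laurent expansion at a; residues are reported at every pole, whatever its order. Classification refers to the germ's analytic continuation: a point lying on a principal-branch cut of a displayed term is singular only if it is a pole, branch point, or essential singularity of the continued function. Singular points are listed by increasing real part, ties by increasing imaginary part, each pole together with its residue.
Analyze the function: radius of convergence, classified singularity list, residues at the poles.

Radius of convergence at 0: 1/11.
At -4/3: an algebraic (square-root) branch point.
At -1/11: a logarithmic branch point.

Branch term (-17/11)*log(1 - ν/(-1/11)): its argument vanishes at ν = -1/11, a logarithmic branch point, modulus 1/11.
Branch term (13/17)*sqrt(1 - ν/(-4/3)): its argument vanishes at ν = -4/3, a square-root branch point, modulus 4/3.
The radius of convergence is the smallest modulus among the singular points: 1/11.
List the singular points by increasing real part (a conjugate pair: the negative imaginary part first).


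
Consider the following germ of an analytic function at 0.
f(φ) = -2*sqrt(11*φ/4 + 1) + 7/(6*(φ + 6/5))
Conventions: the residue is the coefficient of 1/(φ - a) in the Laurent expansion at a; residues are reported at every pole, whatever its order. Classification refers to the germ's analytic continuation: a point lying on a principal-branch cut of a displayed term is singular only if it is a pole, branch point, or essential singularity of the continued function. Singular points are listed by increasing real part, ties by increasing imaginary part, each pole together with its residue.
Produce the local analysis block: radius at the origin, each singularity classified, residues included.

Denominator factor (φ + 6/5): pole of order 1 at -6/5, modulus 6/5.
Branch term (-2)*sqrt(1 - φ/(-4/11)): its argument vanishes at φ = -4/11, a square-root branch point, modulus 4/11.
The radius of convergence is the smallest modulus among the singular points: 4/11.
The branch term is analytic at -6/5 and contributes nothing to the residue; only the rational part matters.
At the order-1 pole -6/5 set g(φ) = (φ - (-6/5))*(rational part) = 7/6.
Simple pole: residue = g(a) at a = -6/5, which is 7/6.
List the singular points by increasing real part (a conjugate pair: the negative imaginary part first).

Radius of convergence at 0: 4/11.
At -6/5: a pole of order 1; residue 7/6.
At -4/11: an algebraic (square-root) branch point.


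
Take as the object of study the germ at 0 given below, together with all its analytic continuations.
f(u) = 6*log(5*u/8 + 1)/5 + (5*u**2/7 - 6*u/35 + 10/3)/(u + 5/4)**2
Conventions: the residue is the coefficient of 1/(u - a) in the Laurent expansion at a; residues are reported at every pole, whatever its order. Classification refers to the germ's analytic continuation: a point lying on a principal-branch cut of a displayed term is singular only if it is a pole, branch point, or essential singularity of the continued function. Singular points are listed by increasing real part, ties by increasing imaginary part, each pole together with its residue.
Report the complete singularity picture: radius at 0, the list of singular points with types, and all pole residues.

Radius of convergence at 0: 5/4.
At -8/5: a logarithmic branch point.
At -5/4: a pole of order 2; residue -137/70.

Denominator factor (u + 5/4)^2: pole of order 2 at -5/4, modulus 5/4.
Branch term (6/5)*log(1 - u/(-8/5)): its argument vanishes at u = -8/5, a logarithmic branch point, modulus 8/5.
The radius of convergence is the smallest modulus among the singular points: 5/4.
The branch term is analytic at -5/4 and contributes nothing to the residue; only the rational part matters.
At the order-2 pole -5/4 set g(u) = (u - (-5/4))^2*(rational part) = 5*u**2/7 - 6*u/35 + 10/3.
Order-2 pole: residue = g'(a); g'(-5/4) = -137/70, so the residue is -137/70.
List the singular points by increasing real part (a conjugate pair: the negative imaginary part first).


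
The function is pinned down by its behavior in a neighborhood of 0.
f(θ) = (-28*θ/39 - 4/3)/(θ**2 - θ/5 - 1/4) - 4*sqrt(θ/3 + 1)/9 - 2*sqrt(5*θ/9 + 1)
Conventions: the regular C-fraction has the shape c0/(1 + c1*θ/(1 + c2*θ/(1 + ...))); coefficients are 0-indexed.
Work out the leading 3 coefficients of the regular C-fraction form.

Taylor coefficients (expand at 0): a_0 = 26/9, a_1 = -3553/1755, a_2 = 87877/3900.
c0 = a_0 = 26/9. Peel one level at a time: if S = 1 + c*θ/S' with S'(0) = 1, then c is the θ-coefficient of S and S' = c*θ/(S - 1).
S_1 = c0/f = 1 + (3553/5070)*θ + (-375735133/51409800)*θ^2 + ...; c1 = 3553/5070.
S_2 = c1*θ/(S_1 - 1) = 1 + (375735133/36027420)*θ + ...; c2 = 375735133/36027420.

The regular C-fraction coefficients are [26/9, 3553/5070, 375735133/36027420].


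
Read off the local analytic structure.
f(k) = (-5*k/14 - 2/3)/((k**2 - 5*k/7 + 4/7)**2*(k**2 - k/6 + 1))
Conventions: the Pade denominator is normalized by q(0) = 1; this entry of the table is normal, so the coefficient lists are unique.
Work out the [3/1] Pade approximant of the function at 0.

Taylor coefficients needed (expand at 0): a_0 = -49/24, a_1 = -1883/288, a_2 = -14539/3456, a_3 = 638029/41472, a_4 = 17862761/497664.
Write the denominator as Q(k) = 1 + q1*k. Requiring Q*f - P = O(k^5) with deg P <= 3 kills the coefficients of k^4..k^4 in Q*f:
  k^4: a_4 + q1*a_3 = 0, i.e. 17862761/497664 + (638029/41472)*q1 = 0.
Solving this linear system: q1 = -2551823/1093764.
The numerator is Q*f truncated at degree 3: P0 = a_0 = -49/24; P1 = a_1 + q1*a_0 = -1109297/625008; P2 = a_2 + q1*a_1 = 13809113/1250016; P3 = a_3 + q1*a_2 = 125999185/5000064.

The Pade approximant has numerator coefficients [-49/24, -1109297/625008, 13809113/1250016, 125999185/5000064]; denominator coefficients [1, -2551823/1093764].


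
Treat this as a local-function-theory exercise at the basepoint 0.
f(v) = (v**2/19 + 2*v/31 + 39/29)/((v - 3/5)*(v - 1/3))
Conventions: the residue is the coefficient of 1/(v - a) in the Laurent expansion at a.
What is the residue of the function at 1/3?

The residue is -263680/51243.

At the order-1 pole 1/3 set g(v) = (v - (1/3))*f(v) = (v**2/19 + 2*v/31 + 39/29)/(v - 3/5).
Simple pole: residue = g(a) at a = 1/3, which is -263680/51243.


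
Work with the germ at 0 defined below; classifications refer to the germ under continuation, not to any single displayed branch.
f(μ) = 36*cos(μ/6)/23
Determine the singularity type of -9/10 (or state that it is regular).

There is no denominator, hence no pole anywhere.
The factor cos(μ/6) is entire.
So the germ continues analytically to -9/10.

The point is a regular point.


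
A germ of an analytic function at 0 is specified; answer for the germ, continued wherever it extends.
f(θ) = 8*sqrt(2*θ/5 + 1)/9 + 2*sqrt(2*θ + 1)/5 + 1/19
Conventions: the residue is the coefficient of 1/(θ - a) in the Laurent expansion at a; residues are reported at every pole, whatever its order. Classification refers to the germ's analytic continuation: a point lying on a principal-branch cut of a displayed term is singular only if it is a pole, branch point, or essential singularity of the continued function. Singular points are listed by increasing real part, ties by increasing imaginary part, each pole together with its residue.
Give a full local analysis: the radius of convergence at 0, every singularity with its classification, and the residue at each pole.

Branch term (2/5)*sqrt(1 - θ/(-1/2)): its argument vanishes at θ = -1/2, a square-root branch point, modulus 1/2.
Branch term (8/9)*sqrt(1 - θ/(-5/2)): its argument vanishes at θ = -5/2, a square-root branch point, modulus 5/2.
The radius of convergence is the smallest modulus among the singular points: 1/2.
List the singular points by increasing real part (a conjugate pair: the negative imaginary part first).

Radius of convergence at 0: 1/2.
At -5/2: an algebraic (square-root) branch point.
At -1/2: an algebraic (square-root) branch point.


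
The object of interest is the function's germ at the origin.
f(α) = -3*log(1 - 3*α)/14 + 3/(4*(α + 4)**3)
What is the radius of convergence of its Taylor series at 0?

The radius of convergence is 1/3.

Denominator factor (α + 4)^3: pole of order 3 at -4, modulus 4.
Branch term (-3/14)*log(1 - α/(1/3)): its argument vanishes at α = 1/3, a logarithmic branch point, modulus 1/3.
The radius of convergence is the smallest modulus among the singular points: 1/3.


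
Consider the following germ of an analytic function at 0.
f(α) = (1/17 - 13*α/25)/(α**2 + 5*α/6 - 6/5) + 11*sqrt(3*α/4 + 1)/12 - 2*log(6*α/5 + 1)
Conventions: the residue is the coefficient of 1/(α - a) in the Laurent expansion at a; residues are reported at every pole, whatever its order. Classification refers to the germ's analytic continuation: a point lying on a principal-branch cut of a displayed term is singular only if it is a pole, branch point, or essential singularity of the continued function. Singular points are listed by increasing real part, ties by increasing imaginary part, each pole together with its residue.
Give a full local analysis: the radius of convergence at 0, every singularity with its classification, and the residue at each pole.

Denominator factor (α**2 + 5*α/6 - 6/5): discriminant 989/180, real irrational roots -5/12 + (1/60)*sqrt(4945) and -5/12 - (1/60)*sqrt(4945); poles of order 1, moduli -5/12 + (1/60)*sqrt(4945) and 5/12 + (1/60)*sqrt(4945).
Branch term (11/12)*sqrt(1 - α/(-4/3)): its argument vanishes at α = -4/3, a square-root branch point, modulus 4/3.
Branch term (-2)*log(1 - α/(-5/6)): its argument vanishes at α = -5/6, a logarithmic branch point, modulus 5/6.
The radius of convergence is the smallest modulus among the singular points: -5/12 + (1/60)*sqrt(4945).
The branch terms are analytic at -5/12 - (1/60)*sqrt(4945) and contribute nothing to the residue; only the rational part matters.
The factor α**2 + 5*α/6 - 6/5 splits as (α - a)(α - a') with a = -5/12 - (1/60)*sqrt(4945), a' = -5/12 + (1/60)*sqrt(4945). At the order-1 pole a set g(α) = (α - a)*(rational part) = [1/17 - 13*α/25] / (α - a').
Simple pole: residue = g(a) at a = -5/12 - (1/60)*sqrt(4945), which is -13/50 - (281/168130)*sqrt(4945).
The branch terms are analytic at -5/12 + (1/60)*sqrt(4945) and contribute nothing to the residue; only the rational part matters.
The factor α**2 + 5*α/6 - 6/5 splits as (α - a)(α - a') with a = -5/12 + (1/60)*sqrt(4945), a' = -5/12 - (1/60)*sqrt(4945). At the order-1 pole a set g(α) = (α - a)*(rational part) = [1/17 - 13*α/25] / (α - a').
Simple pole: residue = g(a) at a = -5/12 + (1/60)*sqrt(4945), which is -13/50 + (281/168130)*sqrt(4945).
List the singular points by increasing real part (a conjugate pair: the negative imaginary part first).

Radius of convergence at 0: -5/12 + (1/60)*sqrt(4945).
At -5/12 - (1/60)*sqrt(4945): a pole of order 1; residue -13/50 - (281/168130)*sqrt(4945).
At -4/3: an algebraic (square-root) branch point.
At -5/6: a logarithmic branch point.
At -5/12 + (1/60)*sqrt(4945): a pole of order 1; residue -13/50 + (281/168130)*sqrt(4945).


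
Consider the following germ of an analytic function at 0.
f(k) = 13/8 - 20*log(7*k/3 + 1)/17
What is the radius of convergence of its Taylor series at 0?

Branch term (-20/17)*log(1 - k/(-3/7)): its argument vanishes at k = -3/7, a logarithmic branch point, modulus 3/7.
The radius of convergence is the smallest modulus among the singular points: 3/7.

The radius of convergence is 3/7.


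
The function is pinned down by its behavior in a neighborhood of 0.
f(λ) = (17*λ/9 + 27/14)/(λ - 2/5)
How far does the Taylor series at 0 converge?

The radius of convergence is 2/5.

Denominator factor (λ - 2/5): pole of order 1 at 2/5, modulus 2/5.
The radius of convergence is the smallest modulus among the singular points: 2/5.


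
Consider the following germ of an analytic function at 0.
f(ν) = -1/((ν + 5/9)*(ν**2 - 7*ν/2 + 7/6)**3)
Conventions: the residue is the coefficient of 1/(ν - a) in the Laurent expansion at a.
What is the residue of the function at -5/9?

The residue is -531441/21253933.

At the order-1 pole -5/9 set g(ν) = (ν - (-5/9))*f(ν) = -1/(ν**2 - 7*ν/2 + 7/6)**3.
Simple pole: residue = g(a) at a = -5/9, which is -531441/21253933.


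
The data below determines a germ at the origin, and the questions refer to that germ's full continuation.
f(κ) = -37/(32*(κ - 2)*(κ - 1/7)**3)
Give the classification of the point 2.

The denominator factor κ - 2 vanishes at 2 and appears to the power 1; the numerator there equals -37/32, nonzero, and no other factor vanishes.
Hence a pole whose order is the multiplicity, 1.

The point is a pole of order 1.


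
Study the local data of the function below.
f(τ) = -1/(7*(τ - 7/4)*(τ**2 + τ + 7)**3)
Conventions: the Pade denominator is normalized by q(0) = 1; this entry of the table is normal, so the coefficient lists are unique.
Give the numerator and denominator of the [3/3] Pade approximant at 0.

Taylor coefficients needed (expand at 0): a_0 = 4/16807, a_1 = 4/117649, a_2 = -44/823543, a_3 = 120/5764801, a_4 = 876/40353607, a_5 = -780/282475249, a_6 = -2028/1977326743.
Write the denominator as Q(τ) = 1 + q1*τ + q2*τ^2 + q3*τ^3. Requiring Q*f - P = O(τ^7) with deg P <= 3 kills the coefficients of τ^4..τ^6 in Q*f:
  τ^4: a_4 + q1*a_3 + q2*a_2 + q3*a_1 = 0, i.e. 876/40353607 + (120/5764801)*q1 + (-44/823543)*q2 + (4/117649)*q3 = 0.
  τ^5: a_5 + q1*a_4 + q2*a_3 + q3*a_2 = 0, i.e. -780/282475249 + (876/40353607)*q1 + (120/5764801)*q2 + (-44/823543)*q3 = 0.
  τ^6: a_6 + q1*a_5 + q2*a_4 + q3*a_3 = 0, i.e. -2028/1977326743 + (-780/282475249)*q1 + (876/40353607)*q2 + (120/5764801)*q3 = 0.
Solving this linear system: q1 = -190493/470764, q2 = 486981/3295348, q3 = -3656607/23067436.
The numerator is Q*f truncated at degree 3: P0 = a_0 = 4/16807; P1 = a_1 + q1*a_0 = -123241/1978032637; P2 = a_2 + q1*a_1 + q2*a_0 = -443284/13846228459; P3 = a_3 + q1*a_2 + q2*a_1 + q3*a_0 = 943357/96923599213.

The Pade approximant has numerator coefficients [4/16807, -123241/1978032637, -443284/13846228459, 943357/96923599213]; denominator coefficients [1, -190493/470764, 486981/3295348, -3656607/23067436].


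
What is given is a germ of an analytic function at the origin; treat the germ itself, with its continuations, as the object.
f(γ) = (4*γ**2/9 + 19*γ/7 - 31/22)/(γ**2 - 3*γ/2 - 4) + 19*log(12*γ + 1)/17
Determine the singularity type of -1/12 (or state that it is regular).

The point is a logarithmic branch point.

The term (19/17)*log(1 - γ/(-1/12)) has argument 1 - -1/12/(-1/12) = 0 at -1/12: a logarithmic (infinitely-sheeted) branch point; the remaining terms are analytic or single-valued there.


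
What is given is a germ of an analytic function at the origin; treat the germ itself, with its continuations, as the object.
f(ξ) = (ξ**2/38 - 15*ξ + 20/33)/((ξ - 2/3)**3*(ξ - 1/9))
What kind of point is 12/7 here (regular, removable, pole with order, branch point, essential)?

Denominator factors: ξ - 2/3 = 22/21 at ξ = 12/7; ξ - 1/9 = 101/63 at ξ = 12/7 — none vanishes.
So the germ continues analytically to 12/7.

The point is a regular point.


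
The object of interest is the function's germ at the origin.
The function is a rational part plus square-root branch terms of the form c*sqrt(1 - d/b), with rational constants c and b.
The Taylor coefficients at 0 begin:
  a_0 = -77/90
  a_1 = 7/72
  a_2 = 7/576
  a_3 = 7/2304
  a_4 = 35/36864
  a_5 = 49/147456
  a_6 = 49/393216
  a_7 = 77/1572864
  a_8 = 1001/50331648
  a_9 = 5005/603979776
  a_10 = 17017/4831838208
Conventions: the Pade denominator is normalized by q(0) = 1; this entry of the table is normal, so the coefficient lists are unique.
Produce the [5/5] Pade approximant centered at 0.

Taylor coefficients needed (read off): a_0 = -77/90, a_1 = 7/72, a_2 = 7/576, a_3 = 7/2304, a_4 = 35/36864, a_5 = 49/147456, a_6 = 49/393216, a_7 = 77/1572864, a_8 = 1001/50331648, a_9 = 5005/603979776, a_10 = 17017/4831838208.
Write the denominator as Q(d) = 1 + q1*d + q2*d^2 + q3*d^3 + q4*d^4 + q5*d^5. Requiring Q*f - P = O(d^11) with deg P <= 5 kills the coefficients of d^6..d^10 in Q*f:
  d^6: a_6 + q1*a_5 + q2*a_4 + q3*a_3 + q4*a_2 + q5*a_1 = 0, i.e. 49/393216 + (49/147456)*q1 + (35/36864)*q2 + (7/2304)*q3 + (7/576)*q4 + (7/72)*q5 = 0.
  d^7: a_7 + q1*a_6 + q2*a_5 + q3*a_4 + q4*a_3 + q5*a_2 = 0, i.e. 77/1572864 + (49/393216)*q1 + (49/147456)*q2 + (35/36864)*q3 + (7/2304)*q4 + (7/576)*q5 = 0.
  d^8: a_8 + q1*a_7 + q2*a_6 + q3*a_5 + q4*a_4 + q5*a_3 = 0, i.e. 1001/50331648 + (77/1572864)*q1 + (49/393216)*q2 + (49/147456)*q3 + (35/36864)*q4 + (7/2304)*q5 = 0.
  d^9: a_9 + q1*a_8 + q2*a_7 + q3*a_6 + q4*a_5 + q5*a_4 = 0, i.e. 5005/603979776 + (1001/50331648)*q1 + (77/1572864)*q2 + (49/393216)*q3 + (49/147456)*q4 + (35/36864)*q5 = 0.
  d^10: a_10 + q1*a_9 + q2*a_8 + q3*a_7 + q4*a_6 + q5*a_5 = 0, i.e. 17017/4831838208 + (5005/603979776)*q1 + (1001/50331648)*q2 + (77/1572864)*q3 + (49/393216)*q4 + (49/147456)*q5 = 0.
Solving this linear system: q1 = -9/8, q2 = 7/16, q3 = -35/512, q4 = 15/4096, q5 = -1/32768.
The numerator is Q*f truncated at degree 5: P0 = a_0 = -77/90; P1 = a_1 + q1*a_0 = 763/720; P2 = a_2 + q1*a_1 + q2*a_0 = -679/1440; P3 = a_3 + q1*a_2 + q2*a_1 + q3*a_0 = 833/9216; P4 = a_4 + q1*a_3 + q2*a_2 + q3*a_1 + q4*a_0 = -511/73728; P5 = a_5 + q1*a_4 + q2*a_3 + q3*a_2 + q4*a_1 + q5*a_0 = 427/2949120.

The Pade approximant has numerator coefficients [-77/90, 763/720, -679/1440, 833/9216, -511/73728, 427/2949120]; denominator coefficients [1, -9/8, 7/16, -35/512, 15/4096, -1/32768].


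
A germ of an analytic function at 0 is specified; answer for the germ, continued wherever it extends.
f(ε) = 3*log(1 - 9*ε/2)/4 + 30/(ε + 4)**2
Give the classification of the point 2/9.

The point is a logarithmic branch point.

The term (3/4)*log(1 - ε/(2/9)) has argument 1 - 2/9/(2/9) = 0 at 2/9: a logarithmic (infinitely-sheeted) branch point; the remaining terms are analytic or single-valued there.
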